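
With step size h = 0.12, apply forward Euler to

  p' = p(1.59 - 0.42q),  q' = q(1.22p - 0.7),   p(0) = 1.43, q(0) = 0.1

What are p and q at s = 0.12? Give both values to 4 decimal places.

1.6956, 0.1125

Euler on (p,q): p_{n+1} = p_n + h·p', q_{n+1} = q_n + h·q'.
0.000000: (1.430000, 0.100000); f=(2.213640, 0.104460) → (1.695637, 0.112535)
(p(0.12), q(0.12)) ≈ (1.6956, 0.1125)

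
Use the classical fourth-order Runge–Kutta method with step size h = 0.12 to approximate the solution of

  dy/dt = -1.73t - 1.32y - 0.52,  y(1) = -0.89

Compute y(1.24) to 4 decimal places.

-1.1561

RK4: k1 = f(t_n, y_n); k2 = f(t_n + h/2, y_n + (h/2)·k1); k3 = f(t_n + h/2, y_n + (h/2)·k2); k4 = f(t_n + h, y_n + h·k3); y_{n+1} = y_n + (h/6)·(k1 + 2k2 + 2k3 + k4).
t=1.000000, y=-0.890000:
  k1 = f(1.000000, -0.890000) = -1.075200
  k2 = f(1.060000, -0.954512) = -1.093844
  k3 = f(1.060000, -0.955631) = -1.092368
  k4 = f(1.120000, -1.021084) = -1.109769
  y ← -0.890000 + (0.12/6)·(k1 + 2k2 + 2k3 + k4) = -1.021148
t=1.120000, y=-1.021148:
  k1 = f(1.120000, -1.021148) = -1.109685
  k2 = f(1.180000, -1.087729) = -1.125598
  k3 = f(1.180000, -1.088684) = -1.124337
  k4 = f(1.240000, -1.156068) = -1.139190
  y ← -1.021148 + (0.12/6)·(k1 + 2k2 + 2k3 + k4) = -1.156123
y(1.24) ≈ -1.1561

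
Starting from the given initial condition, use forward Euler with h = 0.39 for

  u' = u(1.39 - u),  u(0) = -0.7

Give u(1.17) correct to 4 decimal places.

-6.6064

Euler: u_{n+1} = u_n + h·f(x_n, u_n).
x=0.000000, u=-0.700000: f=-1.463000 → u ← -0.700000 + 0.39·(-1.463000) = -1.270570
x=0.390000, u=-1.270570: f=-3.380440 → u ← -1.270570 + 0.39·(-3.380440) = -2.588942
x=0.780000, u=-2.588942: f=-10.301249 → u ← -2.588942 + 0.39·(-10.301249) = -6.606429
u(1.17) ≈ -6.6064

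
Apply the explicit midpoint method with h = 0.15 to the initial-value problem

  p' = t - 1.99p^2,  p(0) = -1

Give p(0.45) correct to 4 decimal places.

Midpoint: k1 = f(t_n, p_n); k2 = f(t_n + h/2, p_n + (h/2)·k1); p_{n+1} = p_n + h·k2.
t=0.000000, p=-1.000000:
  k1 = f(0.000000, -1.000000) = -1.990000
  k2 = f(0.075000, -1.149250) = -2.553343
  p ← -1.000000 + 0.15·(-2.553343) = -1.383002
t=0.150000, p=-1.383002:
  k1 = f(0.150000, -1.383002) = -3.656259
  k2 = f(0.225000, -1.657221) = -5.240299
  p ← -1.383002 + 0.15·(-5.240299) = -2.169046
t=0.300000, p=-2.169046:
  k1 = f(0.300000, -2.169046) = -9.062476
  k2 = f(0.375000, -2.848732) = -15.774396
  p ← -2.169046 + 0.15·(-15.774396) = -4.535206
p(0.45) ≈ -4.5352

-4.5352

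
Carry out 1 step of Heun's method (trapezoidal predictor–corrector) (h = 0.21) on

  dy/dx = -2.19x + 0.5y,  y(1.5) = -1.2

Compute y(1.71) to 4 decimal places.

-2.1070

Heun: k1 = f(x_n, y_n); k2 = f(x_n + h, y_n + h·k1); y_{n+1} = y_n + (h/2)·(k1 + k2).
x=1.500000, y=-1.200000:
  k1 = f(1.500000, -1.200000) = -3.885000
  k2 = f(1.710000, -2.015850) = -4.752825
  y ← -1.200000 + (0.21/2)·(-3.885000 + (-4.752825)) = -2.106972
y(1.71) ≈ -2.1070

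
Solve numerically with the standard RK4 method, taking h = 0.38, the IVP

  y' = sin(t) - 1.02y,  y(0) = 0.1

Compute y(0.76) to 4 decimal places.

0.2610

RK4: k1 = f(t_n, y_n); k2 = f(t_n + h/2, y_n + (h/2)·k1); k3 = f(t_n + h/2, y_n + (h/2)·k2); k4 = f(t_n + h, y_n + h·k3); y_{n+1} = y_n + (h/6)·(k1 + 2k2 + 2k3 + k4).
t=0.000000, y=0.100000:
  k1 = f(0.000000, 0.100000) = -0.102000
  k2 = f(0.190000, 0.080620) = 0.106626
  k3 = f(0.190000, 0.120259) = 0.066195
  k4 = f(0.380000, 0.125154) = 0.243263
  y ← 0.100000 + (0.38/6)·(k1 + 2k2 + 2k3 + k4) = 0.130837
t=0.380000, y=0.130837:
  k1 = f(0.380000, 0.130837) = 0.237466
  k2 = f(0.570000, 0.175956) = 0.360157
  k3 = f(0.570000, 0.199267) = 0.336380
  k4 = f(0.760000, 0.258662) = 0.425087
  y ← 0.130837 + (0.38/6)·(k1 + 2k2 + 2k3 + k4) = 0.261027
y(0.76) ≈ 0.2610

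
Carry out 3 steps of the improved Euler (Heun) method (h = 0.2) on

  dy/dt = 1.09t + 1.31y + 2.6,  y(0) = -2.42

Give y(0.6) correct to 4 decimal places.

-2.6837

Heun: k1 = f(t_n, y_n); k2 = f(t_n + h, y_n + h·k1); y_{n+1} = y_n + (h/2)·(k1 + k2).
t=0.000000, y=-2.420000:
  k1 = f(0.000000, -2.420000) = -0.570200
  k2 = f(0.200000, -2.534040) = -0.501592
  y ← -2.420000 + (0.2/2)·(-0.570200 + (-0.501592)) = -2.527179
t=0.200000, y=-2.527179:
  k1 = f(0.200000, -2.527179) = -0.492605
  k2 = f(0.400000, -2.625700) = -0.403667
  y ← -2.527179 + (0.2/2)·(-0.492605 + (-0.403667)) = -2.616806
t=0.400000, y=-2.616806:
  k1 = f(0.400000, -2.616806) = -0.392016
  k2 = f(0.600000, -2.695210) = -0.276725
  y ← -2.616806 + (0.2/2)·(-0.392016 + (-0.276725)) = -2.683681
y(0.6) ≈ -2.6837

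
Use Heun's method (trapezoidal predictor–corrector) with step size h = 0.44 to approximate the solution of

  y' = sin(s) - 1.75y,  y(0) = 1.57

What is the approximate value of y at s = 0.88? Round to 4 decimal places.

0.6756

Heun: k1 = f(s_n, y_n); k2 = f(s_n + h, y_n + h·k1); y_{n+1} = y_n + (h/2)·(k1 + k2).
s=0.000000, y=1.570000:
  k1 = f(0.000000, 1.570000) = -2.747500
  k2 = f(0.440000, 0.361100) = -0.205986
  y ← 1.570000 + (0.44/2)·(-2.747500 + (-0.205986)) = 0.920233
s=0.440000, y=0.920233:
  k1 = f(0.440000, 0.920233) = -1.184469
  k2 = f(0.880000, 0.399067) = 0.072372
  y ← 0.920233 + (0.44/2)·(-1.184469 + 0.072372) = 0.675572
y(0.88) ≈ 0.6756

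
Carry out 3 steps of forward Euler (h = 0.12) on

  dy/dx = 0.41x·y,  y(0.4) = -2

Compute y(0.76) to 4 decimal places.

Euler: y_{n+1} = y_n + h·f(x_n, y_n).
x=0.400000, y=-2.000000: f=-0.328000 → y ← -2.000000 + 0.12·(-0.328000) = -2.039360
x=0.520000, y=-2.039360: f=-0.434792 → y ← -2.039360 + 0.12·(-0.434792) = -2.091535
x=0.640000, y=-2.091535: f=-0.548819 → y ← -2.091535 + 0.12·(-0.548819) = -2.157393
y(0.76) ≈ -2.1574

-2.1574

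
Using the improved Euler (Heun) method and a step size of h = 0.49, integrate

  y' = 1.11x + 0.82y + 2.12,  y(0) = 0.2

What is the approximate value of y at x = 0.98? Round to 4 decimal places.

Heun: k1 = f(x_n, y_n); k2 = f(x_n + h, y_n + h·k1); y_{n+1} = y_n + (h/2)·(k1 + k2).
x=0.000000, y=0.200000:
  k1 = f(0.000000, 0.200000) = 2.284000
  k2 = f(0.490000, 1.319160) = 3.745611
  y ← 0.200000 + (0.49/2)·(2.284000 + 3.745611) = 1.677255
x=0.490000, y=1.677255:
  k1 = f(0.490000, 1.677255) = 4.039249
  k2 = f(0.980000, 3.656487) = 6.206119
  y ← 1.677255 + (0.49/2)·(4.039249 + 6.206119) = 4.187370
y(0.98) ≈ 4.1874

4.1874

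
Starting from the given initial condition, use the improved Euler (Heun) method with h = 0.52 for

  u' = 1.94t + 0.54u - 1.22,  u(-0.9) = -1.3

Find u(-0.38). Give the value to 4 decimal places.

-3.2129

Heun: k1 = f(t_n, u_n); k2 = f(t_n + h, u_n + h·k1); u_{n+1} = u_n + (h/2)·(k1 + k2).
t=-0.900000, u=-1.300000:
  k1 = f(-0.900000, -1.300000) = -3.668000
  k2 = f(-0.380000, -3.207360) = -3.689174
  u ← -1.300000 + (0.52/2)·(-3.668000 + (-3.689174)) = -3.212865
u(-0.38) ≈ -3.2129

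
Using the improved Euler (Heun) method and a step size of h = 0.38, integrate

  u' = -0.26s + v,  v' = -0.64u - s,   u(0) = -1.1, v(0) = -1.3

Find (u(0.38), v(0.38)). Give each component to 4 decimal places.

Heun on (u,v): k1 = f(s_n, state_n); k2 = f(s_n + h, state_n + h·k1); state_{n+1} = state_n + (h/2)·(k1 + k2).
0.000000: (-1.100000, -1.300000)
  k1 = (-1.300000, 0.704000)
  predictor → (-1.594000, -1.032480)
  k2 = (-1.131280, 0.640160)
  → (-1.561943, -1.044610)
(u(0.38), v(0.38)) ≈ (-1.5619, -1.0446)

-1.5619, -1.0446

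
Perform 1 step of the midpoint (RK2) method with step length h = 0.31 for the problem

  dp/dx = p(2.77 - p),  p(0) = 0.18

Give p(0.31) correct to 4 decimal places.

Midpoint: k1 = f(x_n, p_n); k2 = f(x_n + h/2, p_n + (h/2)·k1); p_{n+1} = p_n + h·k2.
x=0.000000, p=0.180000:
  k1 = f(0.000000, 0.180000) = 0.466200
  k2 = f(0.155000, 0.252261) = 0.635127
  p ← 0.180000 + 0.31·0.635127 = 0.376889
p(0.31) ≈ 0.3769

0.3769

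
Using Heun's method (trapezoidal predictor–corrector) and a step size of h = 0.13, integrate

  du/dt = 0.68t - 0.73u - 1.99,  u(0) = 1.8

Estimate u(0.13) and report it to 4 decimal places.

1.3966

Heun: k1 = f(t_n, u_n); k2 = f(t_n + h, u_n + h·k1); u_{n+1} = u_n + (h/2)·(k1 + k2).
t=0.000000, u=1.800000:
  k1 = f(0.000000, 1.800000) = -3.304000
  k2 = f(0.130000, 1.370480) = -2.902050
  u ← 1.800000 + (0.13/2)·(-3.304000 + (-2.902050)) = 1.396607
u(0.13) ≈ 1.3966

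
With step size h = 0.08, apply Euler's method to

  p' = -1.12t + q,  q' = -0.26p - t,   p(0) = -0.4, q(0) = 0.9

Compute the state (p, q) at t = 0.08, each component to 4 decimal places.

-0.3280, 0.9083

Euler on (p,q): p_{n+1} = p_n + h·p', q_{n+1} = q_n + h·q'.
0.000000: (-0.400000, 0.900000); f=(0.900000, 0.104000) → (-0.328000, 0.908320)
(p(0.08), q(0.08)) ≈ (-0.3280, 0.9083)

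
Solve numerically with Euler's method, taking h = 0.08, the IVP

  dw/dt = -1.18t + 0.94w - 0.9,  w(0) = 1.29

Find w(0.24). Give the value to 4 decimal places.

1.3476

Euler: w_{n+1} = w_n + h·f(t_n, w_n).
t=0.000000, w=1.290000: f=0.312600 → w ← 1.290000 + 0.08·0.312600 = 1.315008
t=0.080000, w=1.315008: f=0.241708 → w ← 1.315008 + 0.08·0.241708 = 1.334345
t=0.160000, w=1.334345: f=0.165484 → w ← 1.334345 + 0.08·0.165484 = 1.347583
w(0.24) ≈ 1.3476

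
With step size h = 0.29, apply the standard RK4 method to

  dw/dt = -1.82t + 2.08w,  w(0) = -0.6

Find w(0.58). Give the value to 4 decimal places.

-2.4796

RK4: k1 = f(t_n, w_n); k2 = f(t_n + h/2, w_n + (h/2)·k1); k3 = f(t_n + h/2, w_n + (h/2)·k2); k4 = f(t_n + h, w_n + h·k3); w_{n+1} = w_n + (h/6)·(k1 + 2k2 + 2k3 + k4).
t=0.000000, w=-0.600000:
  k1 = f(0.000000, -0.600000) = -1.248000
  k2 = f(0.145000, -0.780960) = -1.888297
  k3 = f(0.145000, -0.873803) = -2.081410
  k4 = f(0.290000, -1.203609) = -3.031307
  w ← -0.600000 + (0.29/6)·(k1 + 2k2 + 2k3 + k4) = -1.190572
t=0.290000, w=-1.190572:
  k1 = f(0.290000, -1.190572) = -3.004189
  k2 = f(0.435000, -1.626179) = -4.174152
  k3 = f(0.435000, -1.795824) = -4.527013
  k4 = f(0.580000, -2.503405) = -6.262683
  w ← -1.190572 + (0.29/6)·(k1 + 2k2 + 2k3 + k4) = -2.479583
w(0.58) ≈ -2.4796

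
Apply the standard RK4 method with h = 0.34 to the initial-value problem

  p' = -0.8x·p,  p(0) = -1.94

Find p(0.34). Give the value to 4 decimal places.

RK4: k1 = f(x_n, p_n); k2 = f(x_n + h/2, p_n + (h/2)·k1); k3 = f(x_n + h/2, p_n + (h/2)·k2); k4 = f(x_n + h, p_n + h·k3); p_{n+1} = p_n + (h/6)·(k1 + 2k2 + 2k3 + k4).
x=0.000000, p=-1.940000:
  k1 = f(0.000000, -1.940000) = 0.000000
  k2 = f(0.170000, -1.940000) = 0.263840
  k3 = f(0.170000, -1.895147) = 0.257740
  k4 = f(0.340000, -1.852368) = 0.503844
  p ← -1.940000 + (0.34/6)·(k1 + 2k2 + 2k3 + k4) = -1.852336
p(0.34) ≈ -1.8523

-1.8523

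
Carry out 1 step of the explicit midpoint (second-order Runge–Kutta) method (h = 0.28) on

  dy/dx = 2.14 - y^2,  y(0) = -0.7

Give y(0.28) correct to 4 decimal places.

Midpoint: k1 = f(x_n, y_n); k2 = f(x_n + h/2, y_n + (h/2)·k1); y_{n+1} = y_n + h·k2.
x=0.000000, y=-0.700000:
  k1 = f(0.000000, -0.700000) = 1.650000
  k2 = f(0.140000, -0.469000) = 1.920039
  y ← -0.700000 + 0.28·1.920039 = -0.162389
y(0.28) ≈ -0.1624

-0.1624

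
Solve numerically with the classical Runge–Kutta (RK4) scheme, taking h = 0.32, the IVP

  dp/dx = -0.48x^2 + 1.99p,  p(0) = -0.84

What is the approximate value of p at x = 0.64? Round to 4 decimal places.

-3.0583

RK4: k1 = f(x_n, p_n); k2 = f(x_n + h/2, p_n + (h/2)·k1); k3 = f(x_n + h/2, p_n + (h/2)·k2); k4 = f(x_n + h, p_n + h·k3); p_{n+1} = p_n + (h/6)·(k1 + 2k2 + 2k3 + k4).
x=0.000000, p=-0.840000:
  k1 = f(0.000000, -0.840000) = -1.671600
  k2 = f(0.160000, -1.107456) = -2.216125
  k3 = f(0.160000, -1.194580) = -2.389502
  k4 = f(0.320000, -1.604641) = -3.242387
  p ← -0.840000 + (0.32/6)·(k1 + 2k2 + 2k3 + k4) = -1.593346
x=0.320000, p=-1.593346:
  k1 = f(0.320000, -1.593346) = -3.219911
  k2 = f(0.480000, -2.108532) = -4.306571
  k3 = f(0.480000, -2.282398) = -4.652563
  k4 = f(0.640000, -3.082167) = -6.330119
  p ← -1.593346 + (0.32/6)·(k1 + 2k2 + 2k3 + k4) = -3.058322
p(0.64) ≈ -3.0583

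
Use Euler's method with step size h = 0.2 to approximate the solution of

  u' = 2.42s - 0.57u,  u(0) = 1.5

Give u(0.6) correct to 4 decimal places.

Euler: u_{n+1} = u_n + h·f(s_n, u_n).
s=0.000000, u=1.500000: f=-0.855000 → u ← 1.500000 + 0.2·(-0.855000) = 1.329000
s=0.200000, u=1.329000: f=-0.273530 → u ← 1.329000 + 0.2·(-0.273530) = 1.274294
s=0.400000, u=1.274294: f=0.241652 → u ← 1.274294 + 0.2·0.241652 = 1.322624
u(0.6) ≈ 1.3226

1.3226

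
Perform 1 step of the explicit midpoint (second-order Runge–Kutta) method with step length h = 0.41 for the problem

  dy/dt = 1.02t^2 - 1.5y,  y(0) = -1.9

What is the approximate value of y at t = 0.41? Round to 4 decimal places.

Midpoint: k1 = f(t_n, y_n); k2 = f(t_n + h/2, y_n + (h/2)·k1); y_{n+1} = y_n + h·k2.
t=0.000000, y=-1.900000:
  k1 = f(0.000000, -1.900000) = 2.850000
  k2 = f(0.205000, -1.315750) = 2.016490
  y ← -1.900000 + 0.41·2.016490 = -1.073239
y(0.41) ≈ -1.0732

-1.0732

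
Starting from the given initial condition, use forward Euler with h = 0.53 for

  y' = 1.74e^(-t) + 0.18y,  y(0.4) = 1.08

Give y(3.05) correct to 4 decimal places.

Euler: y_{n+1} = y_n + h·f(t_n, y_n).
t=0.400000, y=1.080000: f=1.360757 → y ← 1.080000 + 0.53·1.360757 = 1.801201
t=0.930000, y=1.801201: f=1.010740 → y ← 1.801201 + 0.53·1.010740 = 2.336893
t=1.460000, y=2.336893: f=0.824732 → y ← 2.336893 + 0.53·0.824732 = 2.774001
t=1.990000, y=2.774001: f=0.737170 → y ← 2.774001 + 0.53·0.737170 = 3.164701
t=2.520000, y=3.164701: f=0.709646 → y ← 3.164701 + 0.53·0.709646 = 3.540814
y(3.05) ≈ 3.5408

3.5408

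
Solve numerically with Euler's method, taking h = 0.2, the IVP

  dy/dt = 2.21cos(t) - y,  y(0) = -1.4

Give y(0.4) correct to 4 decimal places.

-0.1092

Euler: y_{n+1} = y_n + h·f(t_n, y_n).
t=0.000000, y=-1.400000: f=3.610000 → y ← -1.400000 + 0.2·3.610000 = -0.678000
t=0.200000, y=-0.678000: f=2.843947 → y ← -0.678000 + 0.2·2.843947 = -0.109211
y(0.4) ≈ -0.1092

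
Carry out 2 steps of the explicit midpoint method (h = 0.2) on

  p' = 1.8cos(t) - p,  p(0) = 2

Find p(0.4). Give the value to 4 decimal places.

1.9176

Midpoint: k1 = f(t_n, p_n); k2 = f(t_n + h/2, p_n + (h/2)·k1); p_{n+1} = p_n + h·k2.
t=0.000000, p=2.000000:
  k1 = f(0.000000, 2.000000) = -0.200000
  k2 = f(0.100000, 1.980000) = -0.188993
  p ← 2.000000 + 0.2·(-0.188993) = 1.962201
t=0.200000, p=1.962201:
  k1 = f(0.200000, 1.962201) = -0.198082
  k2 = f(0.300000, 1.942393) = -0.222788
  p ← 1.962201 + 0.2·(-0.222788) = 1.917644
p(0.4) ≈ 1.9176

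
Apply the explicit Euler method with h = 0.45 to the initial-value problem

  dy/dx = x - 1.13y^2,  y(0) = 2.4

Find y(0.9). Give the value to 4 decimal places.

-0.4687

Euler: y_{n+1} = y_n + h·f(x_n, y_n).
x=0.000000, y=2.400000: f=-6.508800 → y ← 2.400000 + 0.45·(-6.508800) = -0.528960
x=0.450000, y=-0.528960: f=0.133827 → y ← -0.528960 + 0.45·0.133827 = -0.468738
y(0.9) ≈ -0.4687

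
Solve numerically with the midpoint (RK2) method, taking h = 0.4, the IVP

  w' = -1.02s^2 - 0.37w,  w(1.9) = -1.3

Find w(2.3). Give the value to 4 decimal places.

Midpoint: k1 = f(s_n, w_n); k2 = f(s_n + h/2, w_n + (h/2)·k1); w_{n+1} = w_n + h·k2.
s=1.900000, w=-1.300000:
  k1 = f(1.900000, -1.300000) = -3.201200
  k2 = f(2.100000, -1.940240) = -3.780311
  w ← -1.300000 + 0.4·(-3.780311) = -2.812124
w(2.3) ≈ -2.8121

-2.8121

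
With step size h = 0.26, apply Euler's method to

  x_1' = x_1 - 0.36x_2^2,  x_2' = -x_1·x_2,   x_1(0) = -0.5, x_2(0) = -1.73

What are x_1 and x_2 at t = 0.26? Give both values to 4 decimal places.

-0.9101, -1.9549

Euler on (x_1,x_2): x_1_{n+1} = x_1_n + h·x_1', x_2_{n+1} = x_2_n + h·x_2'.
0.000000: (-0.500000, -1.730000); f=(-1.577444, -0.865000) → (-0.910135, -1.954900)
(x_1(0.26), x_2(0.26)) ≈ (-0.9101, -1.9549)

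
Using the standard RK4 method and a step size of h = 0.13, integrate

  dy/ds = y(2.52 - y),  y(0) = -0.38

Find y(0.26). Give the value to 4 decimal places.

-0.8502

RK4: k1 = f(s_n, y_n); k2 = f(s_n + h/2, y_n + (h/2)·k1); k3 = f(s_n + h/2, y_n + (h/2)·k2); k4 = f(s_n + h, y_n + h·k3); y_{n+1} = y_n + (h/6)·(k1 + 2k2 + 2k3 + k4).
s=0.000000, y=-0.380000:
  k1 = f(0.000000, -0.380000) = -1.102000
  k2 = f(0.065000, -0.451630) = -1.342077
  k3 = f(0.065000, -0.467235) = -1.395741
  k4 = f(0.130000, -0.561446) = -1.730067
  y ← -0.380000 + (0.13/6)·(k1 + 2k2 + 2k3 + k4) = -0.560000
s=0.130000, y=-0.560000:
  k1 = f(0.130000, -0.560000) = -1.724801
  k2 = f(0.195000, -0.672112) = -2.145458
  k3 = f(0.195000, -0.699455) = -2.251864
  k4 = f(0.260000, -0.852743) = -2.876081
  y ← -0.560000 + (0.13/6)·(k1 + 2k2 + 2k3 + k4) = -0.850237
y(0.26) ≈ -0.8502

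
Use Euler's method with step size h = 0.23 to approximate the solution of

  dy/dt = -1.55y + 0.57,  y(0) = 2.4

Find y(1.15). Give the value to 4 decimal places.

0.5920

Euler: y_{n+1} = y_n + h·f(t_n, y_n).
t=0.000000, y=2.400000: f=-3.150000 → y ← 2.400000 + 0.23·(-3.150000) = 1.675500
t=0.230000, y=1.675500: f=-2.027025 → y ← 1.675500 + 0.23·(-2.027025) = 1.209284
t=0.460000, y=1.209284: f=-1.304391 → y ← 1.209284 + 0.23·(-1.304391) = 0.909274
t=0.690000, y=0.909274: f=-0.839375 → y ← 0.909274 + 0.23·(-0.839375) = 0.716218
t=0.920000, y=0.716218: f=-0.540138 → y ← 0.716218 + 0.23·(-0.540138) = 0.591986
y(1.15) ≈ 0.5920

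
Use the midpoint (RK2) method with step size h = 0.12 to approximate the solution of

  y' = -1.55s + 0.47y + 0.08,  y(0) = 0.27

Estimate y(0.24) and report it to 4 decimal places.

Midpoint: k1 = f(s_n, y_n); k2 = f(s_n + h/2, y_n + (h/2)·k1); y_{n+1} = y_n + h·k2.
s=0.000000, y=0.270000:
  k1 = f(0.000000, 0.270000) = 0.206900
  k2 = f(0.060000, 0.282414) = 0.119735
  y ← 0.270000 + 0.12·0.119735 = 0.284368
s=0.120000, y=0.284368:
  k1 = f(0.120000, 0.284368) = 0.027653
  k2 = f(0.180000, 0.286027) = -0.064567
  y ← 0.284368 + 0.12·(-0.064567) = 0.276620
y(0.24) ≈ 0.2766

0.2766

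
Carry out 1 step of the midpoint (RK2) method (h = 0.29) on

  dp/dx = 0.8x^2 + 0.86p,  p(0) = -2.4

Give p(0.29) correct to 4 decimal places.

Midpoint: k1 = f(x_n, p_n); k2 = f(x_n + h/2, p_n + (h/2)·k1); p_{n+1} = p_n + h·k2.
x=0.000000, p=-2.400000:
  k1 = f(0.000000, -2.400000) = -2.064000
  k2 = f(0.145000, -2.699280) = -2.304561
  p ← -2.400000 + 0.29·(-2.304561) = -3.068323
p(0.29) ≈ -3.0683

-3.0683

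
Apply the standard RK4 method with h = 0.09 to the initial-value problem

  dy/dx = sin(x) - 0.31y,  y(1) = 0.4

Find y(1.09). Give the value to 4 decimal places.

0.4657

RK4: k1 = f(x_n, y_n); k2 = f(x_n + h/2, y_n + (h/2)·k1); k3 = f(x_n + h/2, y_n + (h/2)·k2); k4 = f(x_n + h, y_n + h·k3); y_{n+1} = y_n + (h/6)·(k1 + 2k2 + 2k3 + k4).
x=1.000000, y=0.400000:
  k1 = f(1.000000, 0.400000) = 0.717471
  k2 = f(1.045000, 0.432286) = 0.730916
  k3 = f(1.045000, 0.432891) = 0.730728
  k4 = f(1.090000, 0.465766) = 0.742240
  y ← 0.400000 + (0.09/6)·(k1 + 2k2 + 2k3 + k4) = 0.465745
y(1.09) ≈ 0.4657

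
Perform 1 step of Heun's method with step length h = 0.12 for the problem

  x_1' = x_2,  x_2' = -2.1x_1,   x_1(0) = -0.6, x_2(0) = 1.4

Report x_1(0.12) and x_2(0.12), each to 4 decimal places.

-0.4229, 1.5300

Heun on (x_1,x_2): k1 = f(t_n, state_n); k2 = f(t_n + h, state_n + h·k1); state_{n+1} = state_n + (h/2)·(k1 + k2).
0.000000: (-0.600000, 1.400000)
  k1 = (1.400000, 1.260000)
  predictor → (-0.432000, 1.551200)
  k2 = (1.551200, 0.907200)
  → (-0.422928, 1.530032)
(x_1(0.12), x_2(0.12)) ≈ (-0.4229, 1.5300)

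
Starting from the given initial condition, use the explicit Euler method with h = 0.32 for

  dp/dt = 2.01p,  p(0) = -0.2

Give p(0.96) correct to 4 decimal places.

-0.8874

Euler: p_{n+1} = p_n + h·f(t_n, p_n).
t=0.000000, p=-0.200000: f=-0.402000 → p ← -0.200000 + 0.32·(-0.402000) = -0.328640
t=0.320000, p=-0.328640: f=-0.660566 → p ← -0.328640 + 0.32·(-0.660566) = -0.540021
t=0.640000, p=-0.540021: f=-1.085443 → p ← -0.540021 + 0.32·(-1.085443) = -0.887363
p(0.96) ≈ -0.8874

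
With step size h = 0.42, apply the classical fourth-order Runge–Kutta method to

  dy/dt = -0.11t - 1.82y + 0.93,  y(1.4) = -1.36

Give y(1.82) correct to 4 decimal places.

-0.4165

RK4: k1 = f(t_n, y_n); k2 = f(t_n + h/2, y_n + (h/2)·k1); k3 = f(t_n + h/2, y_n + (h/2)·k2); k4 = f(t_n + h, y_n + h·k3); y_{n+1} = y_n + (h/6)·(k1 + 2k2 + 2k3 + k4).
t=1.400000, y=-1.360000:
  k1 = f(1.400000, -1.360000) = 3.251200
  k2 = f(1.610000, -0.677248) = 1.985491
  k3 = f(1.610000, -0.943047) = 2.469245
  k4 = f(1.820000, -0.322917) = 1.317509
  y ← -1.360000 + (0.42/6)·(k1 + 2k2 + 2k3 + k4) = -0.416527
y(1.82) ≈ -0.4165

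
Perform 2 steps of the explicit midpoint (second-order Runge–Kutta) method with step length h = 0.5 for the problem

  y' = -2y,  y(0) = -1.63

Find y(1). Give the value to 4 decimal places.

-0.4075

Midpoint: k1 = f(t_n, y_n); k2 = f(t_n + h/2, y_n + (h/2)·k1); y_{n+1} = y_n + h·k2.
t=0.000000, y=-1.630000:
  k1 = f(0.000000, -1.630000) = 3.260000
  k2 = f(0.250000, -0.815000) = 1.630000
  y ← -1.630000 + 0.5·1.630000 = -0.815000
t=0.500000, y=-0.815000:
  k1 = f(0.500000, -0.815000) = 1.630000
  k2 = f(0.750000, -0.407500) = 0.815000
  y ← -0.815000 + 0.5·0.815000 = -0.407500
y(1) ≈ -0.4075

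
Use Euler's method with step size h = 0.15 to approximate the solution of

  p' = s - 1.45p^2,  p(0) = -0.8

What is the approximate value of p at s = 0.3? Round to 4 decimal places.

-1.1086

Euler: p_{n+1} = p_n + h·f(s_n, p_n).
s=0.000000, p=-0.800000: f=-0.928000 → p ← -0.800000 + 0.15·(-0.928000) = -0.939200
s=0.150000, p=-0.939200: f=-1.129040 → p ← -0.939200 + 0.15·(-1.129040) = -1.108556
p(0.3) ≈ -1.1086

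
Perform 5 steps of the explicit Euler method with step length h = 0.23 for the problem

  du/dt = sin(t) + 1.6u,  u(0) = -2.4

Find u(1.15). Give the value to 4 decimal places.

Euler: u_{n+1} = u_n + h·f(t_n, u_n).
t=0.000000, u=-2.400000: f=-3.840000 → u ← -2.400000 + 0.23·(-3.840000) = -3.283200
t=0.230000, u=-3.283200: f=-5.025142 → u ← -3.283200 + 0.23·(-5.025142) = -4.438983
t=0.460000, u=-4.438983: f=-6.658424 → u ← -4.438983 + 0.23·(-6.658424) = -5.970420
t=0.690000, u=-5.970420: f=-8.916135 → u ← -5.970420 + 0.23·(-8.916135) = -8.021132
t=0.920000, u=-8.021132: f=-12.038209 → u ← -8.021132 + 0.23·(-12.038209) = -10.789920
u(1.15) ≈ -10.7899

-10.7899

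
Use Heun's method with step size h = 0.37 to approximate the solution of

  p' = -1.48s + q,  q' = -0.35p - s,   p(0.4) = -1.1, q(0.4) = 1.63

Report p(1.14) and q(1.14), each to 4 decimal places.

Heun on (p,q): k1 = f(s_n, state_n); k2 = f(s_n + h, state_n + h·k1); state_{n+1} = state_n + (h/2)·(k1 + k2).
0.400000: (-1.100000, 1.630000)
  k1 = (1.038000, -0.015000)
  predictor → (-0.715940, 1.624450)
  k2 = (0.484850, -0.519421)
  → (-0.818273, 1.531132)
0.770000: (-0.818273, 1.531132)
  k1 = (0.391532, -0.483605)
  predictor → (-0.673406, 1.352198)
  k2 = (-0.335002, -0.904308)
  → (-0.807815, 1.274368)
(p(1.14), q(1.14)) ≈ (-0.8078, 1.2744)

-0.8078, 1.2744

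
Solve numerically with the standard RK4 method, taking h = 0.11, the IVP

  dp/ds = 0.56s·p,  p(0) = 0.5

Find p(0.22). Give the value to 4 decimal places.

0.5068

RK4: k1 = f(s_n, p_n); k2 = f(s_n + h/2, p_n + (h/2)·k1); k3 = f(s_n + h/2, p_n + (h/2)·k2); k4 = f(s_n + h, p_n + h·k3); p_{n+1} = p_n + (h/6)·(k1 + 2k2 + 2k3 + k4).
s=0.000000, p=0.500000:
  k1 = f(0.000000, 0.500000) = 0.000000
  k2 = f(0.055000, 0.500000) = 0.015400
  k3 = f(0.055000, 0.500847) = 0.015426
  k4 = f(0.110000, 0.501697) = 0.030905
  p ← 0.500000 + (0.11/6)·(k1 + 2k2 + 2k3 + k4) = 0.501697
s=0.110000, p=0.501697:
  k1 = f(0.110000, 0.501697) = 0.030905
  k2 = f(0.165000, 0.503397) = 0.046514
  k3 = f(0.165000, 0.504255) = 0.046593
  k4 = f(0.220000, 0.506822) = 0.062440
  p ← 0.501697 + (0.11/6)·(k1 + 2k2 + 2k3 + k4) = 0.506822
p(0.22) ≈ 0.5068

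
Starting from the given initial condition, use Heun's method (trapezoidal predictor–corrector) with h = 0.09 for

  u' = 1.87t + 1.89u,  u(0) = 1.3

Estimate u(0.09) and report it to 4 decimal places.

1.5475

Heun: k1 = f(t_n, u_n); k2 = f(t_n + h, u_n + h·k1); u_{n+1} = u_n + (h/2)·(k1 + k2).
t=0.000000, u=1.300000:
  k1 = f(0.000000, 1.300000) = 2.457000
  k2 = f(0.090000, 1.521130) = 3.043236
  u ← 1.300000 + (0.09/2)·(2.457000 + 3.043236) = 1.547511
u(0.09) ≈ 1.5475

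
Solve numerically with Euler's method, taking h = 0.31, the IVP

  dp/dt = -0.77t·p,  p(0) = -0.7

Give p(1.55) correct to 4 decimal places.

Euler: p_{n+1} = p_n + h·f(t_n, p_n).
t=0.000000, p=-0.700000: f=0.000000 → p ← -0.700000 + 0.31·0.000000 = -0.700000
t=0.310000, p=-0.700000: f=0.167090 → p ← -0.700000 + 0.31·0.167090 = -0.648202
t=0.620000, p=-0.648202: f=0.309452 → p ← -0.648202 + 0.31·0.309452 = -0.552272
t=0.930000, p=-0.552272: f=0.395482 → p ← -0.552272 + 0.31·0.395482 = -0.429673
t=1.240000, p=-0.429673: f=0.410251 → p ← -0.429673 + 0.31·0.410251 = -0.302495
p(1.55) ≈ -0.3025

-0.3025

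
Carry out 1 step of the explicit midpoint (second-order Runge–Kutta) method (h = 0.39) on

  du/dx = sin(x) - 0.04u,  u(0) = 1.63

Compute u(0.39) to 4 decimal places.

1.6803

Midpoint: k1 = f(x_n, u_n); k2 = f(x_n + h/2, u_n + (h/2)·k1); u_{n+1} = u_n + h·k2.
x=0.000000, u=1.630000:
  k1 = f(0.000000, 1.630000) = -0.065200
  k2 = f(0.195000, 1.617286) = 0.129075
  u ← 1.630000 + 0.39·0.129075 = 1.680339
u(0.39) ≈ 1.6803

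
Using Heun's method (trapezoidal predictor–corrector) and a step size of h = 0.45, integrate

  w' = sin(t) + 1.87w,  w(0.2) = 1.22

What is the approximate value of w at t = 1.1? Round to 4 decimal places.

Heun: k1 = f(t_n, w_n); k2 = f(t_n + h, w_n + h·k1); w_{n+1} = w_n + (h/2)·(k1 + k2).
t=0.200000, w=1.220000:
  k1 = f(0.200000, 1.220000) = 2.480069
  k2 = f(0.650000, 2.336031) = 4.973565
  w ← 1.220000 + (0.45/2)·(2.480069 + 4.973565) = 2.897068
t=0.650000, w=2.897068:
  k1 = f(0.650000, 2.897068) = 6.022703
  k2 = f(1.100000, 5.607284) = 11.376828
  w ← 2.897068 + (0.45/2)·(6.022703 + 11.376828) = 6.811962
w(1.1) ≈ 6.8120

6.8120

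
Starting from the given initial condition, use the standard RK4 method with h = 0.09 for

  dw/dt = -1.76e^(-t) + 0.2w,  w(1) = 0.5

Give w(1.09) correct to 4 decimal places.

RK4: k1 = f(t_n, w_n); k2 = f(t_n + h/2, w_n + (h/2)·k1); k3 = f(t_n + h/2, w_n + (h/2)·k2); k4 = f(t_n + h, w_n + h·k3); w_{n+1} = w_n + (h/6)·(k1 + 2k2 + 2k3 + k4).
t=1.000000, w=0.500000:
  k1 = f(1.000000, 0.500000) = -0.547468
  k2 = f(1.045000, 0.475364) = -0.523905
  k3 = f(1.045000, 0.476424) = -0.523693
  k4 = f(1.090000, 0.452868) = -0.501167
  w ← 0.500000 + (0.09/6)·(k1 + 2k2 + 2k3 + k4) = 0.452843
w(1.09) ≈ 0.4528

0.4528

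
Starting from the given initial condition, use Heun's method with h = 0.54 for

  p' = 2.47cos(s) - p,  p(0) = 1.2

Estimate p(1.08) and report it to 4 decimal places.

1.5502

Heun: k1 = f(s_n, p_n); k2 = f(s_n + h, p_n + h·k1); p_{n+1} = p_n + (h/2)·(k1 + k2).
s=0.000000, p=1.200000:
  k1 = f(0.000000, 1.200000) = 1.270000
  k2 = f(0.540000, 1.885800) = 0.232740
  p ← 1.200000 + (0.54/2)·(1.270000 + 0.232740) = 1.605740
s=0.540000, p=1.605740:
  k1 = f(0.540000, 1.605740) = 0.512801
  k2 = f(1.080000, 1.882652) = -0.718471
  p ← 1.605740 + (0.54/2)·(0.512801 + (-0.718471)) = 1.550209
p(1.08) ≈ 1.5502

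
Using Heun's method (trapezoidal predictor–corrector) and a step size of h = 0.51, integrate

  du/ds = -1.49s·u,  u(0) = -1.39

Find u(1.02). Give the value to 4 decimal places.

-0.6375

Heun: k1 = f(s_n, u_n); k2 = f(s_n + h, u_n + h·k1); u_{n+1} = u_n + (h/2)·(k1 + k2).
s=0.000000, u=-1.390000:
  k1 = f(0.000000, -1.390000) = 0.000000
  k2 = f(0.510000, -1.390000) = 1.056261
  u ← -1.390000 + (0.51/2)·(0.000000 + 1.056261) = -1.120653
s=0.510000, u=-1.120653:
  k1 = f(0.510000, -1.120653) = 0.851585
  k2 = f(1.020000, -0.686345) = 1.043108
  u ← -1.120653 + (0.51/2)·(0.851585 + 1.043108) = -0.637507
u(1.02) ≈ -0.6375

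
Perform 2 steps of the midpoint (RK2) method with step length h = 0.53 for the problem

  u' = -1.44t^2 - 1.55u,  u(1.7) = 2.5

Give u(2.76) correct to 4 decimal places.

-3.5795

Midpoint: k1 = f(t_n, u_n); k2 = f(t_n + h/2, u_n + (h/2)·k1); u_{n+1} = u_n + h·k2.
t=1.700000, u=2.500000:
  k1 = f(1.700000, 2.500000) = -8.036600
  k2 = f(1.965000, 0.370301) = -6.134131
  u ← 2.500000 + 0.53·(-6.134131) = -0.751089
t=2.230000, u=-0.751089:
  k1 = f(2.230000, -0.751089) = -5.996788
  k2 = f(2.495000, -2.340238) = -5.336667
  u ← -0.751089 + 0.53·(-5.336667) = -3.579523
u(2.76) ≈ -3.5795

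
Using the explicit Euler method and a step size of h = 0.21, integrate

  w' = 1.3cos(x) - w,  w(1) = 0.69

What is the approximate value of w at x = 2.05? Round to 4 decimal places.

Euler: w_{n+1} = w_n + h·f(x_n, w_n).
x=1.000000, w=0.690000: f=0.012393 → w ← 0.690000 + 0.21·0.012393 = 0.692603
x=1.210000, w=0.692603: f=-0.233677 → w ← 0.692603 + 0.21·(-0.233677) = 0.643530
x=1.420000, w=0.643530: f=-0.448237 → w ← 0.643530 + 0.21·(-0.448237) = 0.549400
x=1.630000, w=0.549400: f=-0.626320 → w ← 0.549400 + 0.21·(-0.626320) = 0.417873
x=1.840000, w=0.417873: f=-0.763626 → w ← 0.417873 + 0.21·(-0.763626) = 0.257512
w(2.05) ≈ 0.2575

0.2575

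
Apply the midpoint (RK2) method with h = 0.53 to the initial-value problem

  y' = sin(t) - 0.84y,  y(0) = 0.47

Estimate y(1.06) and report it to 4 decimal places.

Midpoint: k1 = f(t_n, y_n); k2 = f(t_n + h/2, y_n + (h/2)·k1); y_{n+1} = y_n + h·k2.
t=0.000000, y=0.470000:
  k1 = f(0.000000, 0.470000) = -0.394800
  k2 = f(0.265000, 0.365378) = -0.045008
  y ← 0.470000 + 0.53·(-0.045008) = 0.446146
t=0.530000, y=0.446146:
  k1 = f(0.530000, 0.446146) = 0.130771
  k2 = f(0.795000, 0.480800) = 0.309992
  y ← 0.446146 + 0.53·0.309992 = 0.610441
y(1.06) ≈ 0.6104

0.6104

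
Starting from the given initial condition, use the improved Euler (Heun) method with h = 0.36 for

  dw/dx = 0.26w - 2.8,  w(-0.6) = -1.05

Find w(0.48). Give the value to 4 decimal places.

-4.8757

Heun: k1 = f(x_n, w_n); k2 = f(x_n + h, w_n + h·k1); w_{n+1} = w_n + (h/2)·(k1 + k2).
x=-0.600000, w=-1.050000:
  k1 = f(-0.600000, -1.050000) = -3.073000
  k2 = f(-0.240000, -2.156280) = -3.360633
  w ← -1.050000 + (0.36/2)·(-3.073000 + (-3.360633)) = -2.208054
x=-0.240000, w=-2.208054:
  k1 = f(-0.240000, -2.208054) = -3.374094
  k2 = f(0.120000, -3.422728) = -3.689909
  w ← -2.208054 + (0.36/2)·(-3.374094 + (-3.689909)) = -3.479574
x=0.120000, w=-3.479574:
  k1 = f(0.120000, -3.479574) = -3.704689
  k2 = f(0.480000, -4.813263) = -4.051448
  w ← -3.479574 + (0.36/2)·(-3.704689 + (-4.051448)) = -4.875679
w(0.48) ≈ -4.8757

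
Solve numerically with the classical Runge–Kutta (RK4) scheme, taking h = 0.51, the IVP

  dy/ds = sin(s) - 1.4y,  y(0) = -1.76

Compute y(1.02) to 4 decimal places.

RK4: k1 = f(s_n, y_n); k2 = f(s_n + h/2, y_n + (h/2)·k1); k3 = f(s_n + h/2, y_n + (h/2)·k2); k4 = f(s_n + h, y_n + h·k3); y_{n+1} = y_n + (h/6)·(k1 + 2k2 + 2k3 + k4).
s=0.000000, y=-1.760000:
  k1 = f(0.000000, -1.760000) = 2.464000
  k2 = f(0.255000, -1.131680) = 1.836597
  k3 = f(0.255000, -1.291668) = 2.060580
  k4 = f(0.510000, -0.709104) = 1.480923
  y ← -1.760000 + (0.51/6)·(k1 + 2k2 + 2k3 + k4) = -0.762161
s=0.510000, y=-0.762161:
  k1 = f(0.510000, -0.762161) = 1.555203
  k2 = f(0.765000, -0.365585) = 1.204355
  k3 = f(0.765000, -0.455051) = 1.329608
  k4 = f(1.020000, -0.084061) = 0.969794
  y ← -0.762161 + (0.51/6)·(k1 + 2k2 + 2k3 + k4) = -0.116763
y(1.02) ≈ -0.1168

-0.1168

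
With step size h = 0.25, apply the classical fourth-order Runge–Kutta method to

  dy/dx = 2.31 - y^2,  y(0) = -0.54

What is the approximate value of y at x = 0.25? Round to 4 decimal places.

0.0127

RK4: k1 = f(x_n, y_n); k2 = f(x_n + h/2, y_n + (h/2)·k1); k3 = f(x_n + h/2, y_n + (h/2)·k2); k4 = f(x_n + h, y_n + h·k3); y_{n+1} = y_n + (h/6)·(k1 + 2k2 + 2k3 + k4).
x=0.000000, y=-0.540000:
  k1 = f(0.000000, -0.540000) = 2.018400
  k2 = f(0.125000, -0.287700) = 2.227229
  k3 = f(0.125000, -0.261596) = 2.241567
  k4 = f(0.250000, 0.020392) = 2.309584
  y ← -0.540000 + (0.25/6)·(k1 + 2k2 + 2k3 + k4) = 0.012732
y(0.25) ≈ 0.0127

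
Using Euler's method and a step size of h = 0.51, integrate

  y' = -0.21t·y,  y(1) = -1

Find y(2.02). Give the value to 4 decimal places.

-0.7485

Euler: y_{n+1} = y_n + h·f(t_n, y_n).
t=1.000000, y=-1.000000: f=0.210000 → y ← -1.000000 + 0.51·0.210000 = -0.892900
t=1.510000, y=-0.892900: f=0.283139 → y ← -0.892900 + 0.51·0.283139 = -0.748499
y(2.02) ≈ -0.7485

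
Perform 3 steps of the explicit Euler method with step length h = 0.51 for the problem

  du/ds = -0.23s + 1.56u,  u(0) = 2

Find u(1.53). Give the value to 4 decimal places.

Euler: u_{n+1} = u_n + h·f(s_n, u_n).
s=0.000000, u=2.000000: f=3.120000 → u ← 2.000000 + 0.51·3.120000 = 3.591200
s=0.510000, u=3.591200: f=5.484972 → u ← 3.591200 + 0.51·5.484972 = 6.388536
s=1.020000, u=6.388536: f=9.731516 → u ← 6.388536 + 0.51·9.731516 = 11.351609
u(1.53) ≈ 11.3516

11.3516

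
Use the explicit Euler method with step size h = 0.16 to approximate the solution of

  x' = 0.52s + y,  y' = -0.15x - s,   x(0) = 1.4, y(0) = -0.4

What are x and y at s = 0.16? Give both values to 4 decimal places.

1.3360, -0.4336

Euler on (x,y): x_{n+1} = x_n + h·x', y_{n+1} = y_n + h·y'.
0.000000: (1.400000, -0.400000); f=(-0.400000, -0.210000) → (1.336000, -0.433600)
(x(0.16), y(0.16)) ≈ (1.3360, -0.4336)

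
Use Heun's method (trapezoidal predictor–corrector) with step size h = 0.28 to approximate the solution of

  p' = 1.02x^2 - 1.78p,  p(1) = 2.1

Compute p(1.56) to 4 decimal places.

1.4785

Heun: k1 = f(x_n, p_n); k2 = f(x_n + h, p_n + h·k1); p_{n+1} = p_n + (h/2)·(k1 + k2).
x=1.000000, p=2.100000:
  k1 = f(1.000000, 2.100000) = -2.718000
  k2 = f(1.280000, 1.338960) = -0.712181
  p ← 2.100000 + (0.28/2)·(-2.718000 + (-0.712181)) = 1.619775
x=1.280000, p=1.619775:
  k1 = f(1.280000, 1.619775) = -1.212031
  k2 = f(1.560000, 1.280406) = 0.203149
  p ← 1.619775 + (0.28/2)·(-1.212031 + 0.203149) = 1.478531
p(1.56) ≈ 1.4785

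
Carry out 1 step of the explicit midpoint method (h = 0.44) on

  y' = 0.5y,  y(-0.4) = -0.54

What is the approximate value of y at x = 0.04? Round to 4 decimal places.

-0.6719

Midpoint: k1 = f(x_n, y_n); k2 = f(x_n + h/2, y_n + (h/2)·k1); y_{n+1} = y_n + h·k2.
x=-0.400000, y=-0.540000:
  k1 = f(-0.400000, -0.540000) = -0.270000
  k2 = f(-0.180000, -0.599400) = -0.299700
  y ← -0.540000 + 0.44·(-0.299700) = -0.671868
y(0.04) ≈ -0.6719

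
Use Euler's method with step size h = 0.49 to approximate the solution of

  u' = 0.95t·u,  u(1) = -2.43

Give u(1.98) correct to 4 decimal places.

Euler: u_{n+1} = u_n + h·f(t_n, u_n).
t=1.000000, u=-2.430000: f=-2.308500 → u ← -2.430000 + 0.49·(-2.308500) = -3.561165
t=1.490000, u=-3.561165: f=-5.040829 → u ← -3.561165 + 0.49·(-5.040829) = -6.031171
u(1.98) ≈ -6.0312

-6.0312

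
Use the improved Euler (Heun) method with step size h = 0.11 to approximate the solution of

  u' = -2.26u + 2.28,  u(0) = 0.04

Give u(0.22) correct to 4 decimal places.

Heun: k1 = f(x_n, u_n); k2 = f(x_n + h, u_n + h·k1); u_{n+1} = u_n + (h/2)·(k1 + k2).
x=0.000000, u=0.040000:
  k1 = f(0.000000, 0.040000) = 2.189600
  k2 = f(0.110000, 0.280856) = 1.645265
  u ← 0.040000 + (0.11/2)·(2.189600 + 1.645265) = 0.250918
x=0.110000, u=0.250918:
  k1 = f(0.110000, 0.250918) = 1.712926
  k2 = f(0.220000, 0.439339) = 1.287093
  u ← 0.250918 + (0.11/2)·(1.712926 + 1.287093) = 0.415919
u(0.22) ≈ 0.4159

0.4159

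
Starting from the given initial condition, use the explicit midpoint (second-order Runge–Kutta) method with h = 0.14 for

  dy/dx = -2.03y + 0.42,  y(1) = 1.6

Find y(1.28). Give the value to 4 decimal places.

Midpoint: k1 = f(x_n, y_n); k2 = f(x_n + h/2, y_n + (h/2)·k1); y_{n+1} = y_n + h·k2.
x=1.000000, y=1.600000:
  k1 = f(1.000000, 1.600000) = -2.828000
  k2 = f(1.070000, 1.402040) = -2.426141
  y ← 1.600000 + 0.14·(-2.426141) = 1.260340
x=1.140000, y=1.260340:
  k1 = f(1.140000, 1.260340) = -2.138491
  k2 = f(1.210000, 1.110646) = -1.834611
  y ← 1.260340 + 0.14·(-1.834611) = 1.003495
y(1.28) ≈ 1.0035

1.0035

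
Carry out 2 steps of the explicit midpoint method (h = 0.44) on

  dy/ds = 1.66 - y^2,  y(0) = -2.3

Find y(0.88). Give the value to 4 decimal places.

-77.3218

Midpoint: k1 = f(s_n, y_n); k2 = f(s_n + h/2, y_n + (h/2)·k1); y_{n+1} = y_n + h·k2.
s=0.000000, y=-2.300000:
  k1 = f(0.000000, -2.300000) = -3.630000
  k2 = f(0.220000, -3.098600) = -7.941322
  y ← -2.300000 + 0.44·(-7.941322) = -5.794182
s=0.440000, y=-5.794182:
  k1 = f(0.440000, -5.794182) = -31.912541
  k2 = f(0.660000, -12.814941) = -162.562705
  y ← -5.794182 + 0.44·(-162.562705) = -77.321772
y(0.88) ≈ -77.3218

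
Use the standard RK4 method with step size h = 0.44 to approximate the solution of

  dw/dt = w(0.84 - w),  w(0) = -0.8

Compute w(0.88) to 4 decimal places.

-24.7020

RK4: k1 = f(t_n, w_n); k2 = f(t_n + h/2, w_n + (h/2)·k1); k3 = f(t_n + h/2, w_n + (h/2)·k2); k4 = f(t_n + h, w_n + h·k3); w_{n+1} = w_n + (h/6)·(k1 + 2k2 + 2k3 + k4).
t=0.000000, w=-0.800000:
  k1 = f(0.000000, -0.800000) = -1.312000
  k2 = f(0.220000, -1.088640) = -2.099595
  k3 = f(0.220000, -1.261911) = -2.652424
  k4 = f(0.440000, -1.967067) = -5.521687
  w ← -0.800000 + (0.44/6)·(k1 + 2k2 + 2k3 + k4) = -1.998100
t=0.440000, w=-1.998100:
  k1 = f(0.440000, -1.998100) = -5.670806
  k2 = f(0.660000, -3.245677) = -13.260789
  k3 = f(0.660000, -4.915473) = -28.290877
  k4 = f(0.880000, -14.446085) = -220.824098
  w ← -1.998100 + (0.44/6)·(k1 + 2k2 + 2k3 + k4) = -24.701970
w(0.88) ≈ -24.7020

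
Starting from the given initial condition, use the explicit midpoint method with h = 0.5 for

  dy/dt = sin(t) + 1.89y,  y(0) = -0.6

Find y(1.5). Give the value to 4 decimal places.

-5.7400

Midpoint: k1 = f(t_n, y_n); k2 = f(t_n + h/2, y_n + (h/2)·k1); y_{n+1} = y_n + h·k2.
t=0.000000, y=-0.600000:
  k1 = f(0.000000, -0.600000) = -1.134000
  k2 = f(0.250000, -0.883500) = -1.422411
  y ← -0.600000 + 0.5·(-1.422411) = -1.311206
t=0.500000, y=-1.311206:
  k1 = f(0.500000, -1.311206) = -1.998753
  k2 = f(0.750000, -1.810894) = -2.740950
  y ← -1.311206 + 0.5·(-2.740950) = -2.681681
t=1.000000, y=-2.681681:
  k1 = f(1.000000, -2.681681) = -4.226906
  k2 = f(1.250000, -3.738407) = -6.116605
  y ← -2.681681 + 0.5·(-6.116605) = -5.739983
y(1.5) ≈ -5.7400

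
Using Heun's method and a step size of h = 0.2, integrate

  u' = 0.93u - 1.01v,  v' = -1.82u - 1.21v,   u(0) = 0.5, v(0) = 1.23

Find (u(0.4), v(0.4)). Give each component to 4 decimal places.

Heun on (u,v): k1 = f(s_n, state_n); k2 = f(s_n + h, state_n + h·k1); state_{n+1} = state_n + (h/2)·(k1 + k2).
0.000000: (0.500000, 1.230000)
  k1 = (-0.777300, -2.398300)
  predictor → (0.344540, 0.750340)
  k2 = (-0.437421, -1.534974)
  → (0.378528, 0.836673)
0.200000: (0.378528, 0.836673)
  k1 = (-0.493008, -1.701295)
  predictor → (0.279926, 0.496414)
  k2 = (-0.241046, -1.110126)
  → (0.305122, 0.555531)
(u(0.4), v(0.4)) ≈ (0.3051, 0.5555)

0.3051, 0.5555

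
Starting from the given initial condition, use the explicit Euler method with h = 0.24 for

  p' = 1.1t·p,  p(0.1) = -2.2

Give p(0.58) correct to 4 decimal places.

-2.4608

Euler: p_{n+1} = p_n + h·f(t_n, p_n).
t=0.100000, p=-2.200000: f=-0.242000 → p ← -2.200000 + 0.24·(-0.242000) = -2.258080
t=0.340000, p=-2.258080: f=-0.844522 → p ← -2.258080 + 0.24·(-0.844522) = -2.460765
p(0.58) ≈ -2.4608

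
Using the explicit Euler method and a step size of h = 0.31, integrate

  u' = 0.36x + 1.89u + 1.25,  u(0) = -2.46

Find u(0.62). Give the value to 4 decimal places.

Euler: u_{n+1} = u_n + h·f(x_n, u_n).
x=0.000000, u=-2.460000: f=-3.399400 → u ← -2.460000 + 0.31·(-3.399400) = -3.513814
x=0.310000, u=-3.513814: f=-5.279508 → u ← -3.513814 + 0.31·(-5.279508) = -5.150462
u(0.62) ≈ -5.1505

-5.1505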